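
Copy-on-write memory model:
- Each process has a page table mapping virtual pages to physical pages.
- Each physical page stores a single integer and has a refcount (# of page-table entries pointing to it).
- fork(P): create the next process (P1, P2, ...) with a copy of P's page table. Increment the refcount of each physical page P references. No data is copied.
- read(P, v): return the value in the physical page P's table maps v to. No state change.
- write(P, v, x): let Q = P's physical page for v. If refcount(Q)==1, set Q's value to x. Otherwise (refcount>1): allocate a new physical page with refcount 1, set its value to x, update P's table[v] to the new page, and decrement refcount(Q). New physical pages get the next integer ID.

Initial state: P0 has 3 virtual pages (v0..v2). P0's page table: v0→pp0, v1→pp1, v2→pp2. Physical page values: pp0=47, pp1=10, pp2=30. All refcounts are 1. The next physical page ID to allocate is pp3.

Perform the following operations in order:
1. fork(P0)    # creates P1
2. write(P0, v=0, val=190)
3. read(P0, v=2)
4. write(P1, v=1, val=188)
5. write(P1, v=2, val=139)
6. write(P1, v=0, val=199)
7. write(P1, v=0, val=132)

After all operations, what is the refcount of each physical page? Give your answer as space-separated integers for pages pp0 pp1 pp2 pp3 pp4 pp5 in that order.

Op 1: fork(P0) -> P1. 3 ppages; refcounts: pp0:2 pp1:2 pp2:2
Op 2: write(P0, v0, 190). refcount(pp0)=2>1 -> COPY to pp3. 4 ppages; refcounts: pp0:1 pp1:2 pp2:2 pp3:1
Op 3: read(P0, v2) -> 30. No state change.
Op 4: write(P1, v1, 188). refcount(pp1)=2>1 -> COPY to pp4. 5 ppages; refcounts: pp0:1 pp1:1 pp2:2 pp3:1 pp4:1
Op 5: write(P1, v2, 139). refcount(pp2)=2>1 -> COPY to pp5. 6 ppages; refcounts: pp0:1 pp1:1 pp2:1 pp3:1 pp4:1 pp5:1
Op 6: write(P1, v0, 199). refcount(pp0)=1 -> write in place. 6 ppages; refcounts: pp0:1 pp1:1 pp2:1 pp3:1 pp4:1 pp5:1
Op 7: write(P1, v0, 132). refcount(pp0)=1 -> write in place. 6 ppages; refcounts: pp0:1 pp1:1 pp2:1 pp3:1 pp4:1 pp5:1

Answer: 1 1 1 1 1 1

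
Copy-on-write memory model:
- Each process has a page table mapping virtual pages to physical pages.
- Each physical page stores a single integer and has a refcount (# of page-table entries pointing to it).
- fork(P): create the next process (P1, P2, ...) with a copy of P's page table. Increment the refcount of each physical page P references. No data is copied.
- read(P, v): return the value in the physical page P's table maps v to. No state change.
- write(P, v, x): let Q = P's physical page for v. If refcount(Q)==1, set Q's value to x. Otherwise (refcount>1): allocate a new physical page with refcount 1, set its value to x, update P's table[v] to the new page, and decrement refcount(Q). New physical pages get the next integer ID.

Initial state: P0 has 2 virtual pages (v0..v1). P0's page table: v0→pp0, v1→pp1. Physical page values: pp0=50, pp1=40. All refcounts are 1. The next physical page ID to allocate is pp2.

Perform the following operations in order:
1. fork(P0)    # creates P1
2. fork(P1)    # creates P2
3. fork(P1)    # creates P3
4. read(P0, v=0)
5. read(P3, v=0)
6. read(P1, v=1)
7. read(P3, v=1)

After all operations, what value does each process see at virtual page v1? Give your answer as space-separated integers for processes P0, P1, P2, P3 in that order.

Answer: 40 40 40 40

Derivation:
Op 1: fork(P0) -> P1. 2 ppages; refcounts: pp0:2 pp1:2
Op 2: fork(P1) -> P2. 2 ppages; refcounts: pp0:3 pp1:3
Op 3: fork(P1) -> P3. 2 ppages; refcounts: pp0:4 pp1:4
Op 4: read(P0, v0) -> 50. No state change.
Op 5: read(P3, v0) -> 50. No state change.
Op 6: read(P1, v1) -> 40. No state change.
Op 7: read(P3, v1) -> 40. No state change.
P0: v1 -> pp1 = 40
P1: v1 -> pp1 = 40
P2: v1 -> pp1 = 40
P3: v1 -> pp1 = 40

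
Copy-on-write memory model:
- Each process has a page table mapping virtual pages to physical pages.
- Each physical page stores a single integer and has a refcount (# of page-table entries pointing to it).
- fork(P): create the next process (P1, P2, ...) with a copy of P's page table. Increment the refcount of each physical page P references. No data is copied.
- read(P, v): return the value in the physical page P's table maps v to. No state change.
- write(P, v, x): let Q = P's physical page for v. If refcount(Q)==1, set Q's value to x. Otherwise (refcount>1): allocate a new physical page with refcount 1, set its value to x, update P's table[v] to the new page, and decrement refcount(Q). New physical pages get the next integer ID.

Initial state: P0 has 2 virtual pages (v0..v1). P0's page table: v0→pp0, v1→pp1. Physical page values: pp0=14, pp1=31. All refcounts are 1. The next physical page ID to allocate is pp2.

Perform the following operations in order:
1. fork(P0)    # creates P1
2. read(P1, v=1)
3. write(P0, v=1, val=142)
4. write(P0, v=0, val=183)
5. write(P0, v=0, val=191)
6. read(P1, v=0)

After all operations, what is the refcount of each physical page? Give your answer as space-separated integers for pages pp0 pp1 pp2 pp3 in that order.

Answer: 1 1 1 1

Derivation:
Op 1: fork(P0) -> P1. 2 ppages; refcounts: pp0:2 pp1:2
Op 2: read(P1, v1) -> 31. No state change.
Op 3: write(P0, v1, 142). refcount(pp1)=2>1 -> COPY to pp2. 3 ppages; refcounts: pp0:2 pp1:1 pp2:1
Op 4: write(P0, v0, 183). refcount(pp0)=2>1 -> COPY to pp3. 4 ppages; refcounts: pp0:1 pp1:1 pp2:1 pp3:1
Op 5: write(P0, v0, 191). refcount(pp3)=1 -> write in place. 4 ppages; refcounts: pp0:1 pp1:1 pp2:1 pp3:1
Op 6: read(P1, v0) -> 14. No state change.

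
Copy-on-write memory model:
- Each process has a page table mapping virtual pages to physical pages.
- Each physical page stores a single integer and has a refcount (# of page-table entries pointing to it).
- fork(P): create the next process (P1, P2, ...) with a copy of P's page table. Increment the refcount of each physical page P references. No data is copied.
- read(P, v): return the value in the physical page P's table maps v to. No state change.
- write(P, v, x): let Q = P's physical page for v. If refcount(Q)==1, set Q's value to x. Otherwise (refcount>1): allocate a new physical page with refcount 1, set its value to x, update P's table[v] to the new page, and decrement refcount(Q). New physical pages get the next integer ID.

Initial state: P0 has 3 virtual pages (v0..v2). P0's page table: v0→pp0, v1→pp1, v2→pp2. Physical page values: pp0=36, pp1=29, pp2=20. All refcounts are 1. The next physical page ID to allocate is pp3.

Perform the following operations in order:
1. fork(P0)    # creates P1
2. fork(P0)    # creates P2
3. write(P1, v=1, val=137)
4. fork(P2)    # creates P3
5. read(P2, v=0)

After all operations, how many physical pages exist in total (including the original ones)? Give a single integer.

Answer: 4

Derivation:
Op 1: fork(P0) -> P1. 3 ppages; refcounts: pp0:2 pp1:2 pp2:2
Op 2: fork(P0) -> P2. 3 ppages; refcounts: pp0:3 pp1:3 pp2:3
Op 3: write(P1, v1, 137). refcount(pp1)=3>1 -> COPY to pp3. 4 ppages; refcounts: pp0:3 pp1:2 pp2:3 pp3:1
Op 4: fork(P2) -> P3. 4 ppages; refcounts: pp0:4 pp1:3 pp2:4 pp3:1
Op 5: read(P2, v0) -> 36. No state change.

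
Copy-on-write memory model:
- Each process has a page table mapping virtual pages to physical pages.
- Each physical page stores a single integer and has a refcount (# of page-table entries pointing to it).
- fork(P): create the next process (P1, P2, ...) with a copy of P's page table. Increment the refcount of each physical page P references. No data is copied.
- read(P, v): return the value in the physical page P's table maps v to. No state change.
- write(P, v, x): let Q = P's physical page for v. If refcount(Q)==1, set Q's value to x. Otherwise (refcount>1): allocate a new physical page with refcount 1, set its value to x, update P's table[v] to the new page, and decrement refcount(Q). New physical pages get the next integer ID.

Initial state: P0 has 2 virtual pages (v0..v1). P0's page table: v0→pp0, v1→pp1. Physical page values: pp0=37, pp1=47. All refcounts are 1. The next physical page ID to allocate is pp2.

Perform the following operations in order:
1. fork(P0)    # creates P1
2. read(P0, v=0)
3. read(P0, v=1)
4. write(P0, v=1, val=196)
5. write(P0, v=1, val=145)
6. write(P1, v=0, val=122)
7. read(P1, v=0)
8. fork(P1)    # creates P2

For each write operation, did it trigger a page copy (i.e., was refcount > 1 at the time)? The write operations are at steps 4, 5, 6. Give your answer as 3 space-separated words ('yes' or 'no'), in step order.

Op 1: fork(P0) -> P1. 2 ppages; refcounts: pp0:2 pp1:2
Op 2: read(P0, v0) -> 37. No state change.
Op 3: read(P0, v1) -> 47. No state change.
Op 4: write(P0, v1, 196). refcount(pp1)=2>1 -> COPY to pp2. 3 ppages; refcounts: pp0:2 pp1:1 pp2:1
Op 5: write(P0, v1, 145). refcount(pp2)=1 -> write in place. 3 ppages; refcounts: pp0:2 pp1:1 pp2:1
Op 6: write(P1, v0, 122). refcount(pp0)=2>1 -> COPY to pp3. 4 ppages; refcounts: pp0:1 pp1:1 pp2:1 pp3:1
Op 7: read(P1, v0) -> 122. No state change.
Op 8: fork(P1) -> P2. 4 ppages; refcounts: pp0:1 pp1:2 pp2:1 pp3:2

yes no yes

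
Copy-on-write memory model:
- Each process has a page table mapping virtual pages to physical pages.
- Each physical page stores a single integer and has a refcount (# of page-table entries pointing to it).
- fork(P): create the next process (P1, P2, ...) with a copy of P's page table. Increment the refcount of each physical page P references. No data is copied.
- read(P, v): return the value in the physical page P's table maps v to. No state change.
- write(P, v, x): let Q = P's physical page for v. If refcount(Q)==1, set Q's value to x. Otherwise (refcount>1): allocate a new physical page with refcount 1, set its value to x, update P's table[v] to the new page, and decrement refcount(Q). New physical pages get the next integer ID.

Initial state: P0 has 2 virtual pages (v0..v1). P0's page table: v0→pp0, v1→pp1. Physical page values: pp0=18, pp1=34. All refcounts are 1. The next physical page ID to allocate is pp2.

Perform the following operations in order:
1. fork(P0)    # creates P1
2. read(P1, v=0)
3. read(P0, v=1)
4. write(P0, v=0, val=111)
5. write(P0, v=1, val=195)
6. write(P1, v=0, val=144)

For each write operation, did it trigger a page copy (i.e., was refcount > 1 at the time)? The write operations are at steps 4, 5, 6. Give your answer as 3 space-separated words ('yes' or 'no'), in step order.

Op 1: fork(P0) -> P1. 2 ppages; refcounts: pp0:2 pp1:2
Op 2: read(P1, v0) -> 18. No state change.
Op 3: read(P0, v1) -> 34. No state change.
Op 4: write(P0, v0, 111). refcount(pp0)=2>1 -> COPY to pp2. 3 ppages; refcounts: pp0:1 pp1:2 pp2:1
Op 5: write(P0, v1, 195). refcount(pp1)=2>1 -> COPY to pp3. 4 ppages; refcounts: pp0:1 pp1:1 pp2:1 pp3:1
Op 6: write(P1, v0, 144). refcount(pp0)=1 -> write in place. 4 ppages; refcounts: pp0:1 pp1:1 pp2:1 pp3:1

yes yes no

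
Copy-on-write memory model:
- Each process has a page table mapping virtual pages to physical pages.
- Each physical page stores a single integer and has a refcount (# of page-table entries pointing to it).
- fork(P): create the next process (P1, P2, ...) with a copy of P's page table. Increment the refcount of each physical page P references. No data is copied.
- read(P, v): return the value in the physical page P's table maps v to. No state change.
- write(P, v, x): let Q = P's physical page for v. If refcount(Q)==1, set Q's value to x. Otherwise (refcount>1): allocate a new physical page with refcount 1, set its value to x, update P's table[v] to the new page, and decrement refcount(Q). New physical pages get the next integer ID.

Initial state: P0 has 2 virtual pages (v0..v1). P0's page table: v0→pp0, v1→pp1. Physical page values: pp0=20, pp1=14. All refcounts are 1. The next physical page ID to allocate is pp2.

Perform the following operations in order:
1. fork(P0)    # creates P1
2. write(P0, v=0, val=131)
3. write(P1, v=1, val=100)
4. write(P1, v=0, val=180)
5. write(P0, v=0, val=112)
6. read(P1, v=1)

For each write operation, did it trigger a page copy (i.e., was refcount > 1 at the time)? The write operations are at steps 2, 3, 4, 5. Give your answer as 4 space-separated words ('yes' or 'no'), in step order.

Op 1: fork(P0) -> P1. 2 ppages; refcounts: pp0:2 pp1:2
Op 2: write(P0, v0, 131). refcount(pp0)=2>1 -> COPY to pp2. 3 ppages; refcounts: pp0:1 pp1:2 pp2:1
Op 3: write(P1, v1, 100). refcount(pp1)=2>1 -> COPY to pp3. 4 ppages; refcounts: pp0:1 pp1:1 pp2:1 pp3:1
Op 4: write(P1, v0, 180). refcount(pp0)=1 -> write in place. 4 ppages; refcounts: pp0:1 pp1:1 pp2:1 pp3:1
Op 5: write(P0, v0, 112). refcount(pp2)=1 -> write in place. 4 ppages; refcounts: pp0:1 pp1:1 pp2:1 pp3:1
Op 6: read(P1, v1) -> 100. No state change.

yes yes no no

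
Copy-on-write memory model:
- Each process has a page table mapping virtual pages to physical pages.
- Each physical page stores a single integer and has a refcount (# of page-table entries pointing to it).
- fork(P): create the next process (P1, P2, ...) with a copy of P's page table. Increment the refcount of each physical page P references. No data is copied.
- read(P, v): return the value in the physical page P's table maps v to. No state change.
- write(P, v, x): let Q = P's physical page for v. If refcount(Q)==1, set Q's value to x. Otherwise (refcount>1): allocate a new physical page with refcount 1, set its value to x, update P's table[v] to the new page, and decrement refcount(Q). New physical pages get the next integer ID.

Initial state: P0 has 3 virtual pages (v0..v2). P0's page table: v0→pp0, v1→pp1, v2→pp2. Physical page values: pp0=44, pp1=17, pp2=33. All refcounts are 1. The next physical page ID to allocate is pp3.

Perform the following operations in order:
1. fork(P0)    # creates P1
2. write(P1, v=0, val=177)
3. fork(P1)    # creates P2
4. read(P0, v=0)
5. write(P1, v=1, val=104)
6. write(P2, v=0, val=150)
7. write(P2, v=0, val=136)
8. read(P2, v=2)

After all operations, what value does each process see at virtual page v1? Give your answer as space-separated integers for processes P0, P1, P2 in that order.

Answer: 17 104 17

Derivation:
Op 1: fork(P0) -> P1. 3 ppages; refcounts: pp0:2 pp1:2 pp2:2
Op 2: write(P1, v0, 177). refcount(pp0)=2>1 -> COPY to pp3. 4 ppages; refcounts: pp0:1 pp1:2 pp2:2 pp3:1
Op 3: fork(P1) -> P2. 4 ppages; refcounts: pp0:1 pp1:3 pp2:3 pp3:2
Op 4: read(P0, v0) -> 44. No state change.
Op 5: write(P1, v1, 104). refcount(pp1)=3>1 -> COPY to pp4. 5 ppages; refcounts: pp0:1 pp1:2 pp2:3 pp3:2 pp4:1
Op 6: write(P2, v0, 150). refcount(pp3)=2>1 -> COPY to pp5. 6 ppages; refcounts: pp0:1 pp1:2 pp2:3 pp3:1 pp4:1 pp5:1
Op 7: write(P2, v0, 136). refcount(pp5)=1 -> write in place. 6 ppages; refcounts: pp0:1 pp1:2 pp2:3 pp3:1 pp4:1 pp5:1
Op 8: read(P2, v2) -> 33. No state change.
P0: v1 -> pp1 = 17
P1: v1 -> pp4 = 104
P2: v1 -> pp1 = 17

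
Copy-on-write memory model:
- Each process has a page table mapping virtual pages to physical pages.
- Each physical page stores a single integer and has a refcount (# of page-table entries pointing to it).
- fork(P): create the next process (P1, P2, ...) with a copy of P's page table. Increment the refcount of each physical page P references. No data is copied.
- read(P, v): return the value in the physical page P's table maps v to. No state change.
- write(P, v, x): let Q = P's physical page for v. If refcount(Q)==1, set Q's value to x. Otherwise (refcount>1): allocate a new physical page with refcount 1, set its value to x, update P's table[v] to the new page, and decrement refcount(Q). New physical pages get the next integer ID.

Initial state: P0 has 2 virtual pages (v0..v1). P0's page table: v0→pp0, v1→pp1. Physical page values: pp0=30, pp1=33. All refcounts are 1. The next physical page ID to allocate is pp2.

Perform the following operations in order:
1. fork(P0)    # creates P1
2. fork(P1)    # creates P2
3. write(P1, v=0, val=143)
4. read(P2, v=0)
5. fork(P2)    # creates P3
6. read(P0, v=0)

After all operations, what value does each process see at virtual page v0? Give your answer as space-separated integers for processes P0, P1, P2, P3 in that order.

Answer: 30 143 30 30

Derivation:
Op 1: fork(P0) -> P1. 2 ppages; refcounts: pp0:2 pp1:2
Op 2: fork(P1) -> P2. 2 ppages; refcounts: pp0:3 pp1:3
Op 3: write(P1, v0, 143). refcount(pp0)=3>1 -> COPY to pp2. 3 ppages; refcounts: pp0:2 pp1:3 pp2:1
Op 4: read(P2, v0) -> 30. No state change.
Op 5: fork(P2) -> P3. 3 ppages; refcounts: pp0:3 pp1:4 pp2:1
Op 6: read(P0, v0) -> 30. No state change.
P0: v0 -> pp0 = 30
P1: v0 -> pp2 = 143
P2: v0 -> pp0 = 30
P3: v0 -> pp0 = 30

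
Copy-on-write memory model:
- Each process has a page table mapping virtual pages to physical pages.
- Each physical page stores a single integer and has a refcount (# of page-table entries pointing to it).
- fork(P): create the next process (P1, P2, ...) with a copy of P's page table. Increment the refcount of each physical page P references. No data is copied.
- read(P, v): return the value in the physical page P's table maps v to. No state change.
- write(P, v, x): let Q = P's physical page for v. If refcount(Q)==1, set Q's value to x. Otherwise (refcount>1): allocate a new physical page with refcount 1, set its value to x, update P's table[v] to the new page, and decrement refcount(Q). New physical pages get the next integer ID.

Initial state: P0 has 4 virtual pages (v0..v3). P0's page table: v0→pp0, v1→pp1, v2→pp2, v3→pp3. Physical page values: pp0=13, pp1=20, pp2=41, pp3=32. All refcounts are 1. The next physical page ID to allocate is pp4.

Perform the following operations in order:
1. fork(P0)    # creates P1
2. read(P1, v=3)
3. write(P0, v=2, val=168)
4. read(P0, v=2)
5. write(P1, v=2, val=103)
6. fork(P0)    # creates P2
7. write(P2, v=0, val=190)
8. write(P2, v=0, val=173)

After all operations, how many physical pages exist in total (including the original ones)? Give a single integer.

Op 1: fork(P0) -> P1. 4 ppages; refcounts: pp0:2 pp1:2 pp2:2 pp3:2
Op 2: read(P1, v3) -> 32. No state change.
Op 3: write(P0, v2, 168). refcount(pp2)=2>1 -> COPY to pp4. 5 ppages; refcounts: pp0:2 pp1:2 pp2:1 pp3:2 pp4:1
Op 4: read(P0, v2) -> 168. No state change.
Op 5: write(P1, v2, 103). refcount(pp2)=1 -> write in place. 5 ppages; refcounts: pp0:2 pp1:2 pp2:1 pp3:2 pp4:1
Op 6: fork(P0) -> P2. 5 ppages; refcounts: pp0:3 pp1:3 pp2:1 pp3:3 pp4:2
Op 7: write(P2, v0, 190). refcount(pp0)=3>1 -> COPY to pp5. 6 ppages; refcounts: pp0:2 pp1:3 pp2:1 pp3:3 pp4:2 pp5:1
Op 8: write(P2, v0, 173). refcount(pp5)=1 -> write in place. 6 ppages; refcounts: pp0:2 pp1:3 pp2:1 pp3:3 pp4:2 pp5:1

Answer: 6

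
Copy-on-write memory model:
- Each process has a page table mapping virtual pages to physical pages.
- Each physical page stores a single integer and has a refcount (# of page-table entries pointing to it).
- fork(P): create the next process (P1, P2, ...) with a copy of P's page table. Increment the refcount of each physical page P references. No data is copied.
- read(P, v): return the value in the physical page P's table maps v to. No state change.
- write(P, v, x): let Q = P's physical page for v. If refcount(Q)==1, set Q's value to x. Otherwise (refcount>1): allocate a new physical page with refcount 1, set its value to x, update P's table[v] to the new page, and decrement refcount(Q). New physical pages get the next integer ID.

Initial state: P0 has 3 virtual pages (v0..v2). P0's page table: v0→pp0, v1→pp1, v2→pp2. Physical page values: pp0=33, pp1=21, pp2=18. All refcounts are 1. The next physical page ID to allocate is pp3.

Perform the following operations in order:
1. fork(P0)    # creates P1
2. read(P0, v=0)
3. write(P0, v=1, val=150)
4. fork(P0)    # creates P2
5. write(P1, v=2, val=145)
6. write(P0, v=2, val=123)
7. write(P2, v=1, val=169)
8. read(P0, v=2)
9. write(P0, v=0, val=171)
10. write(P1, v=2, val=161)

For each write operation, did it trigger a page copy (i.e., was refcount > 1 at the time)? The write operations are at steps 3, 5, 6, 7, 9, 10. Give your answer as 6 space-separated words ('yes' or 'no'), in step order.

Op 1: fork(P0) -> P1. 3 ppages; refcounts: pp0:2 pp1:2 pp2:2
Op 2: read(P0, v0) -> 33. No state change.
Op 3: write(P0, v1, 150). refcount(pp1)=2>1 -> COPY to pp3. 4 ppages; refcounts: pp0:2 pp1:1 pp2:2 pp3:1
Op 4: fork(P0) -> P2. 4 ppages; refcounts: pp0:3 pp1:1 pp2:3 pp3:2
Op 5: write(P1, v2, 145). refcount(pp2)=3>1 -> COPY to pp4. 5 ppages; refcounts: pp0:3 pp1:1 pp2:2 pp3:2 pp4:1
Op 6: write(P0, v2, 123). refcount(pp2)=2>1 -> COPY to pp5. 6 ppages; refcounts: pp0:3 pp1:1 pp2:1 pp3:2 pp4:1 pp5:1
Op 7: write(P2, v1, 169). refcount(pp3)=2>1 -> COPY to pp6. 7 ppages; refcounts: pp0:3 pp1:1 pp2:1 pp3:1 pp4:1 pp5:1 pp6:1
Op 8: read(P0, v2) -> 123. No state change.
Op 9: write(P0, v0, 171). refcount(pp0)=3>1 -> COPY to pp7. 8 ppages; refcounts: pp0:2 pp1:1 pp2:1 pp3:1 pp4:1 pp5:1 pp6:1 pp7:1
Op 10: write(P1, v2, 161). refcount(pp4)=1 -> write in place. 8 ppages; refcounts: pp0:2 pp1:1 pp2:1 pp3:1 pp4:1 pp5:1 pp6:1 pp7:1

yes yes yes yes yes no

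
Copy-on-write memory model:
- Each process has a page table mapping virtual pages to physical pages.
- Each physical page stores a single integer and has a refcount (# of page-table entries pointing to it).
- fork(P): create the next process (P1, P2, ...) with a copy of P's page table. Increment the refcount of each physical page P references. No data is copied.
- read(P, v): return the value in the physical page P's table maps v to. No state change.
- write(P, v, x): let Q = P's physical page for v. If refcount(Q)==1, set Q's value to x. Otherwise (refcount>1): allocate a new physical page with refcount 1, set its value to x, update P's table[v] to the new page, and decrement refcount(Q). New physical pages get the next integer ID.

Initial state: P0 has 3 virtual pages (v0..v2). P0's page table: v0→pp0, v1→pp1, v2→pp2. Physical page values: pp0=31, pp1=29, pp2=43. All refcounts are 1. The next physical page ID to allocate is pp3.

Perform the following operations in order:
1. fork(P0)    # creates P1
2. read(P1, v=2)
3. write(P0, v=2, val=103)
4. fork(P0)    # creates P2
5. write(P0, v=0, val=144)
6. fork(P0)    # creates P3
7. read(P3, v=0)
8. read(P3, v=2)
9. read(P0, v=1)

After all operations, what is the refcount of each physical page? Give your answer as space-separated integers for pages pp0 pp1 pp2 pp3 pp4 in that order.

Answer: 2 4 1 3 2

Derivation:
Op 1: fork(P0) -> P1. 3 ppages; refcounts: pp0:2 pp1:2 pp2:2
Op 2: read(P1, v2) -> 43. No state change.
Op 3: write(P0, v2, 103). refcount(pp2)=2>1 -> COPY to pp3. 4 ppages; refcounts: pp0:2 pp1:2 pp2:1 pp3:1
Op 4: fork(P0) -> P2. 4 ppages; refcounts: pp0:3 pp1:3 pp2:1 pp3:2
Op 5: write(P0, v0, 144). refcount(pp0)=3>1 -> COPY to pp4. 5 ppages; refcounts: pp0:2 pp1:3 pp2:1 pp3:2 pp4:1
Op 6: fork(P0) -> P3. 5 ppages; refcounts: pp0:2 pp1:4 pp2:1 pp3:3 pp4:2
Op 7: read(P3, v0) -> 144. No state change.
Op 8: read(P3, v2) -> 103. No state change.
Op 9: read(P0, v1) -> 29. No state change.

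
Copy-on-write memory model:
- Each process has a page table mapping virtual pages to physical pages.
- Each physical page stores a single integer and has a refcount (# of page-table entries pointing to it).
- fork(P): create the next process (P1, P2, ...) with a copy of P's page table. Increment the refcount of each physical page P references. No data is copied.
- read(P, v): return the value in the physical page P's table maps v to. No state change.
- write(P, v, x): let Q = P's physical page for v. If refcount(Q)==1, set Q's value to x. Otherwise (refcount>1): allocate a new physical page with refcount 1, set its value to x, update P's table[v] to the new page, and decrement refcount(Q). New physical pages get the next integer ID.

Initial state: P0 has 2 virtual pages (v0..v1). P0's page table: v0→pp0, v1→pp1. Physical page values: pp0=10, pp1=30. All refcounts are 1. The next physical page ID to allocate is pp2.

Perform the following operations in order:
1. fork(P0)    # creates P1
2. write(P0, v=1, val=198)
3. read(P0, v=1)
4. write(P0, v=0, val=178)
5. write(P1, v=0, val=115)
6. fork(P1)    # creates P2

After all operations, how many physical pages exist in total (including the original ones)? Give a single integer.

Answer: 4

Derivation:
Op 1: fork(P0) -> P1. 2 ppages; refcounts: pp0:2 pp1:2
Op 2: write(P0, v1, 198). refcount(pp1)=2>1 -> COPY to pp2. 3 ppages; refcounts: pp0:2 pp1:1 pp2:1
Op 3: read(P0, v1) -> 198. No state change.
Op 4: write(P0, v0, 178). refcount(pp0)=2>1 -> COPY to pp3. 4 ppages; refcounts: pp0:1 pp1:1 pp2:1 pp3:1
Op 5: write(P1, v0, 115). refcount(pp0)=1 -> write in place. 4 ppages; refcounts: pp0:1 pp1:1 pp2:1 pp3:1
Op 6: fork(P1) -> P2. 4 ppages; refcounts: pp0:2 pp1:2 pp2:1 pp3:1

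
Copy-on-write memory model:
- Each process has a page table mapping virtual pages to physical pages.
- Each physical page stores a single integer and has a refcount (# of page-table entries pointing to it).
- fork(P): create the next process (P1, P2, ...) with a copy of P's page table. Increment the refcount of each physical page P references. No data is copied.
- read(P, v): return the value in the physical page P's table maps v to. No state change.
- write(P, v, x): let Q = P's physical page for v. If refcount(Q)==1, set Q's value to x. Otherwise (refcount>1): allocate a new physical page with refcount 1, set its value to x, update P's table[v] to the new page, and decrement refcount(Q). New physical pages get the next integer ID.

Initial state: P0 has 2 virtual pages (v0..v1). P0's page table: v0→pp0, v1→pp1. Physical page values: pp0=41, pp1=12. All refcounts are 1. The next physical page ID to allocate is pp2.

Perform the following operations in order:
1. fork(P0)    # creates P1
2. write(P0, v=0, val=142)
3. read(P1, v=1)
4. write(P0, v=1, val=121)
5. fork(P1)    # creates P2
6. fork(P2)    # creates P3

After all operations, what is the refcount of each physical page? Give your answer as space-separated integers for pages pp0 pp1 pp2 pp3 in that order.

Answer: 3 3 1 1

Derivation:
Op 1: fork(P0) -> P1. 2 ppages; refcounts: pp0:2 pp1:2
Op 2: write(P0, v0, 142). refcount(pp0)=2>1 -> COPY to pp2. 3 ppages; refcounts: pp0:1 pp1:2 pp2:1
Op 3: read(P1, v1) -> 12. No state change.
Op 4: write(P0, v1, 121). refcount(pp1)=2>1 -> COPY to pp3. 4 ppages; refcounts: pp0:1 pp1:1 pp2:1 pp3:1
Op 5: fork(P1) -> P2. 4 ppages; refcounts: pp0:2 pp1:2 pp2:1 pp3:1
Op 6: fork(P2) -> P3. 4 ppages; refcounts: pp0:3 pp1:3 pp2:1 pp3:1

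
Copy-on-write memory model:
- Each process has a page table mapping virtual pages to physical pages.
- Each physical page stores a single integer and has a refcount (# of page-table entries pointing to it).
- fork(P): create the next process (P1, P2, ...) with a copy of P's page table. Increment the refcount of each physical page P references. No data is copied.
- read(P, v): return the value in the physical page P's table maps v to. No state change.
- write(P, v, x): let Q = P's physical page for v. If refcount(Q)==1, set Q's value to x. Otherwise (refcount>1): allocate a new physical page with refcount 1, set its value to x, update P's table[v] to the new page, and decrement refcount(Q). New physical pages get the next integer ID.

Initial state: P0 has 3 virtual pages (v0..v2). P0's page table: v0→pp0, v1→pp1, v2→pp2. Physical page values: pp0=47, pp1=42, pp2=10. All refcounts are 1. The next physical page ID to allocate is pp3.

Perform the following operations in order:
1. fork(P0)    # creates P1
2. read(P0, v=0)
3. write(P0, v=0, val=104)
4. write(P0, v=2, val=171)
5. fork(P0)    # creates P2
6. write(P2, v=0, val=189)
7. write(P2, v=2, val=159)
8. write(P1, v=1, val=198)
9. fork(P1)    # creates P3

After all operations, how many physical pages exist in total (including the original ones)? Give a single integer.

Op 1: fork(P0) -> P1. 3 ppages; refcounts: pp0:2 pp1:2 pp2:2
Op 2: read(P0, v0) -> 47. No state change.
Op 3: write(P0, v0, 104). refcount(pp0)=2>1 -> COPY to pp3. 4 ppages; refcounts: pp0:1 pp1:2 pp2:2 pp3:1
Op 4: write(P0, v2, 171). refcount(pp2)=2>1 -> COPY to pp4. 5 ppages; refcounts: pp0:1 pp1:2 pp2:1 pp3:1 pp4:1
Op 5: fork(P0) -> P2. 5 ppages; refcounts: pp0:1 pp1:3 pp2:1 pp3:2 pp4:2
Op 6: write(P2, v0, 189). refcount(pp3)=2>1 -> COPY to pp5. 6 ppages; refcounts: pp0:1 pp1:3 pp2:1 pp3:1 pp4:2 pp5:1
Op 7: write(P2, v2, 159). refcount(pp4)=2>1 -> COPY to pp6. 7 ppages; refcounts: pp0:1 pp1:3 pp2:1 pp3:1 pp4:1 pp5:1 pp6:1
Op 8: write(P1, v1, 198). refcount(pp1)=3>1 -> COPY to pp7. 8 ppages; refcounts: pp0:1 pp1:2 pp2:1 pp3:1 pp4:1 pp5:1 pp6:1 pp7:1
Op 9: fork(P1) -> P3. 8 ppages; refcounts: pp0:2 pp1:2 pp2:2 pp3:1 pp4:1 pp5:1 pp6:1 pp7:2

Answer: 8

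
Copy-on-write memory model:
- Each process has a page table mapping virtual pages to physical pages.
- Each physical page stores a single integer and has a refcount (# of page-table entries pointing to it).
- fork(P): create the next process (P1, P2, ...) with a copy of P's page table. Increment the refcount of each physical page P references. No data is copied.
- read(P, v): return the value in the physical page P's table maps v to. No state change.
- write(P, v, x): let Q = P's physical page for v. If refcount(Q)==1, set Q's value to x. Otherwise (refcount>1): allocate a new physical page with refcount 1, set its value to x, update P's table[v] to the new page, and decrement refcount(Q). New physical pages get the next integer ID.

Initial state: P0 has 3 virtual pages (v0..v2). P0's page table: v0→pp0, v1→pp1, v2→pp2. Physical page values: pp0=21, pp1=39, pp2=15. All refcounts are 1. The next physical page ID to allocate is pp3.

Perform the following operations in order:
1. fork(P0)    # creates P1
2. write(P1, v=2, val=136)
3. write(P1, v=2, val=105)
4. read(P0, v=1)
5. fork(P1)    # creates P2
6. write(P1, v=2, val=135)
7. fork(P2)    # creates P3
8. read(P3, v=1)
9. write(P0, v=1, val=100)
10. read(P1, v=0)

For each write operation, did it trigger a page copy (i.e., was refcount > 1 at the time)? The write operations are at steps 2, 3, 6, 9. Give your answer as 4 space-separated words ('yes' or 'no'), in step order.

Op 1: fork(P0) -> P1. 3 ppages; refcounts: pp0:2 pp1:2 pp2:2
Op 2: write(P1, v2, 136). refcount(pp2)=2>1 -> COPY to pp3. 4 ppages; refcounts: pp0:2 pp1:2 pp2:1 pp3:1
Op 3: write(P1, v2, 105). refcount(pp3)=1 -> write in place. 4 ppages; refcounts: pp0:2 pp1:2 pp2:1 pp3:1
Op 4: read(P0, v1) -> 39. No state change.
Op 5: fork(P1) -> P2. 4 ppages; refcounts: pp0:3 pp1:3 pp2:1 pp3:2
Op 6: write(P1, v2, 135). refcount(pp3)=2>1 -> COPY to pp4. 5 ppages; refcounts: pp0:3 pp1:3 pp2:1 pp3:1 pp4:1
Op 7: fork(P2) -> P3. 5 ppages; refcounts: pp0:4 pp1:4 pp2:1 pp3:2 pp4:1
Op 8: read(P3, v1) -> 39. No state change.
Op 9: write(P0, v1, 100). refcount(pp1)=4>1 -> COPY to pp5. 6 ppages; refcounts: pp0:4 pp1:3 pp2:1 pp3:2 pp4:1 pp5:1
Op 10: read(P1, v0) -> 21. No state change.

yes no yes yes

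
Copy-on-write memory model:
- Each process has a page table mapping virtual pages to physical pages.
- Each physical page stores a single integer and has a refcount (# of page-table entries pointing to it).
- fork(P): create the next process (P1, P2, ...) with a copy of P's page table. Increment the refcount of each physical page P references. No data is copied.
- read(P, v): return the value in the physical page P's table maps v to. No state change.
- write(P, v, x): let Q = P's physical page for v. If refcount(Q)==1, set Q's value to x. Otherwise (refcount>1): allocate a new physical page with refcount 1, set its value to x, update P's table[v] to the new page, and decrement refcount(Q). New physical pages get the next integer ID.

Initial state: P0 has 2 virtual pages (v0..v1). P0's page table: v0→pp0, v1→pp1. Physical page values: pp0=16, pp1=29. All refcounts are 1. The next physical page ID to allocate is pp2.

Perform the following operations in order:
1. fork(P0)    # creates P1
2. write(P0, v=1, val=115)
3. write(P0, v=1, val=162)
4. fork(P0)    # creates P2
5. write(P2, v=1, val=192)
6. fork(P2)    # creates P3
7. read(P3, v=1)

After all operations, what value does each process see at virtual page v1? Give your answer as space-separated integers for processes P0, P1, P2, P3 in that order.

Answer: 162 29 192 192

Derivation:
Op 1: fork(P0) -> P1. 2 ppages; refcounts: pp0:2 pp1:2
Op 2: write(P0, v1, 115). refcount(pp1)=2>1 -> COPY to pp2. 3 ppages; refcounts: pp0:2 pp1:1 pp2:1
Op 3: write(P0, v1, 162). refcount(pp2)=1 -> write in place. 3 ppages; refcounts: pp0:2 pp1:1 pp2:1
Op 4: fork(P0) -> P2. 3 ppages; refcounts: pp0:3 pp1:1 pp2:2
Op 5: write(P2, v1, 192). refcount(pp2)=2>1 -> COPY to pp3. 4 ppages; refcounts: pp0:3 pp1:1 pp2:1 pp3:1
Op 6: fork(P2) -> P3. 4 ppages; refcounts: pp0:4 pp1:1 pp2:1 pp3:2
Op 7: read(P3, v1) -> 192. No state change.
P0: v1 -> pp2 = 162
P1: v1 -> pp1 = 29
P2: v1 -> pp3 = 192
P3: v1 -> pp3 = 192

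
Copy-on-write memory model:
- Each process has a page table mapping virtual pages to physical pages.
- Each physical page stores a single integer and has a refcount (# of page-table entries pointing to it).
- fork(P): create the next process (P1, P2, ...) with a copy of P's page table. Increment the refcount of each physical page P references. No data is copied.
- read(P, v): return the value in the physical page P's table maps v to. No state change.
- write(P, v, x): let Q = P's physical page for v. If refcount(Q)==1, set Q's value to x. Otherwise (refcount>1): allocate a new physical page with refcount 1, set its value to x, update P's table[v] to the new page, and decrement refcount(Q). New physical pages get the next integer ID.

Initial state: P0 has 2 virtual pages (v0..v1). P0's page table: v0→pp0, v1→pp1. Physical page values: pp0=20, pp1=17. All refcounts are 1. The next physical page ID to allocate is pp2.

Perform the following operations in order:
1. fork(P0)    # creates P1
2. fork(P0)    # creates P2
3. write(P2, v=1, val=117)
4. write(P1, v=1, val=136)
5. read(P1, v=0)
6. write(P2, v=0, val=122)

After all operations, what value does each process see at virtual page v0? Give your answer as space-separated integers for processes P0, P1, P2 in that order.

Op 1: fork(P0) -> P1. 2 ppages; refcounts: pp0:2 pp1:2
Op 2: fork(P0) -> P2. 2 ppages; refcounts: pp0:3 pp1:3
Op 3: write(P2, v1, 117). refcount(pp1)=3>1 -> COPY to pp2. 3 ppages; refcounts: pp0:3 pp1:2 pp2:1
Op 4: write(P1, v1, 136). refcount(pp1)=2>1 -> COPY to pp3. 4 ppages; refcounts: pp0:3 pp1:1 pp2:1 pp3:1
Op 5: read(P1, v0) -> 20. No state change.
Op 6: write(P2, v0, 122). refcount(pp0)=3>1 -> COPY to pp4. 5 ppages; refcounts: pp0:2 pp1:1 pp2:1 pp3:1 pp4:1
P0: v0 -> pp0 = 20
P1: v0 -> pp0 = 20
P2: v0 -> pp4 = 122

Answer: 20 20 122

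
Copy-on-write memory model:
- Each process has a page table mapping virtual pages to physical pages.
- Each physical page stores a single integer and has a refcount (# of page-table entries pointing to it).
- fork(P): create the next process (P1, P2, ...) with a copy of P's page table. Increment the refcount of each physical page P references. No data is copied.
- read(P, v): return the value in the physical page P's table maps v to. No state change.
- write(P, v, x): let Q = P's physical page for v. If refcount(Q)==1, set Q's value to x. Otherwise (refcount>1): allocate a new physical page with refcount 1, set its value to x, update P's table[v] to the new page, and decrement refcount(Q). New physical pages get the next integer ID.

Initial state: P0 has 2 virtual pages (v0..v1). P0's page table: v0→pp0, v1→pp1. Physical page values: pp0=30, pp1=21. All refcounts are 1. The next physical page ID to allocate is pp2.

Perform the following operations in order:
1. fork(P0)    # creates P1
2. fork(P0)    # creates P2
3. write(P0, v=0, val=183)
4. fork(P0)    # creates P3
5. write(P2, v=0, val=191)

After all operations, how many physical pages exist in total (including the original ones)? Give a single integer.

Op 1: fork(P0) -> P1. 2 ppages; refcounts: pp0:2 pp1:2
Op 2: fork(P0) -> P2. 2 ppages; refcounts: pp0:3 pp1:3
Op 3: write(P0, v0, 183). refcount(pp0)=3>1 -> COPY to pp2. 3 ppages; refcounts: pp0:2 pp1:3 pp2:1
Op 4: fork(P0) -> P3. 3 ppages; refcounts: pp0:2 pp1:4 pp2:2
Op 5: write(P2, v0, 191). refcount(pp0)=2>1 -> COPY to pp3. 4 ppages; refcounts: pp0:1 pp1:4 pp2:2 pp3:1

Answer: 4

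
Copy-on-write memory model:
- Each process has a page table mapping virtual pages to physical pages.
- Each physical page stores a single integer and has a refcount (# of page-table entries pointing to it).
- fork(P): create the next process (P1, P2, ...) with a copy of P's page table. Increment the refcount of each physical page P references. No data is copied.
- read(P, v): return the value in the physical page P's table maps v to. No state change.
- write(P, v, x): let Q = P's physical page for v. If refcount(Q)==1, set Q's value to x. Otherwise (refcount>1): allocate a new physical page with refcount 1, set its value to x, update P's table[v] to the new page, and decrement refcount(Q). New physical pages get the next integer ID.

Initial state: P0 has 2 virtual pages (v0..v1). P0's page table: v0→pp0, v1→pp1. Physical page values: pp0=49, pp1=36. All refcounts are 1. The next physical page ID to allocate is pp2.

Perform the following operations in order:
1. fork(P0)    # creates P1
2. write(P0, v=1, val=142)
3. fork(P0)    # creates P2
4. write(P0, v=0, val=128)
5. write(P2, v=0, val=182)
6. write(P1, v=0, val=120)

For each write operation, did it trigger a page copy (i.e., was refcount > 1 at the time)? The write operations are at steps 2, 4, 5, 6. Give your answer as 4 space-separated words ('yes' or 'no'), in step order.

Op 1: fork(P0) -> P1. 2 ppages; refcounts: pp0:2 pp1:2
Op 2: write(P0, v1, 142). refcount(pp1)=2>1 -> COPY to pp2. 3 ppages; refcounts: pp0:2 pp1:1 pp2:1
Op 3: fork(P0) -> P2. 3 ppages; refcounts: pp0:3 pp1:1 pp2:2
Op 4: write(P0, v0, 128). refcount(pp0)=3>1 -> COPY to pp3. 4 ppages; refcounts: pp0:2 pp1:1 pp2:2 pp3:1
Op 5: write(P2, v0, 182). refcount(pp0)=2>1 -> COPY to pp4. 5 ppages; refcounts: pp0:1 pp1:1 pp2:2 pp3:1 pp4:1
Op 6: write(P1, v0, 120). refcount(pp0)=1 -> write in place. 5 ppages; refcounts: pp0:1 pp1:1 pp2:2 pp3:1 pp4:1

yes yes yes no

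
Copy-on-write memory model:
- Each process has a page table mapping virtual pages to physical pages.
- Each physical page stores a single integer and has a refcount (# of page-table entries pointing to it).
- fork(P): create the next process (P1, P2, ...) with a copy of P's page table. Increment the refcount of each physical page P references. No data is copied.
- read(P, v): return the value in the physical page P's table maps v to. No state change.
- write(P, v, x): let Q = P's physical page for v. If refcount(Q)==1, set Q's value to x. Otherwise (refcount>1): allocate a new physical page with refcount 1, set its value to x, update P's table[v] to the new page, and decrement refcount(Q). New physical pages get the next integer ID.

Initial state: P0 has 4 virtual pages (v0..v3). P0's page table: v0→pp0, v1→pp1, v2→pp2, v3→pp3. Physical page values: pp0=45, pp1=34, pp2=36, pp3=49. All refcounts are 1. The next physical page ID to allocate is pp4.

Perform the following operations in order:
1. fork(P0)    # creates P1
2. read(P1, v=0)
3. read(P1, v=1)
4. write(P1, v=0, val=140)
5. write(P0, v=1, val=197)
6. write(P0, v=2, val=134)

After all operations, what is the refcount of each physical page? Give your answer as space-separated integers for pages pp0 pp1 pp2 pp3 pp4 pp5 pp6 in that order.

Answer: 1 1 1 2 1 1 1

Derivation:
Op 1: fork(P0) -> P1. 4 ppages; refcounts: pp0:2 pp1:2 pp2:2 pp3:2
Op 2: read(P1, v0) -> 45. No state change.
Op 3: read(P1, v1) -> 34. No state change.
Op 4: write(P1, v0, 140). refcount(pp0)=2>1 -> COPY to pp4. 5 ppages; refcounts: pp0:1 pp1:2 pp2:2 pp3:2 pp4:1
Op 5: write(P0, v1, 197). refcount(pp1)=2>1 -> COPY to pp5. 6 ppages; refcounts: pp0:1 pp1:1 pp2:2 pp3:2 pp4:1 pp5:1
Op 6: write(P0, v2, 134). refcount(pp2)=2>1 -> COPY to pp6. 7 ppages; refcounts: pp0:1 pp1:1 pp2:1 pp3:2 pp4:1 pp5:1 pp6:1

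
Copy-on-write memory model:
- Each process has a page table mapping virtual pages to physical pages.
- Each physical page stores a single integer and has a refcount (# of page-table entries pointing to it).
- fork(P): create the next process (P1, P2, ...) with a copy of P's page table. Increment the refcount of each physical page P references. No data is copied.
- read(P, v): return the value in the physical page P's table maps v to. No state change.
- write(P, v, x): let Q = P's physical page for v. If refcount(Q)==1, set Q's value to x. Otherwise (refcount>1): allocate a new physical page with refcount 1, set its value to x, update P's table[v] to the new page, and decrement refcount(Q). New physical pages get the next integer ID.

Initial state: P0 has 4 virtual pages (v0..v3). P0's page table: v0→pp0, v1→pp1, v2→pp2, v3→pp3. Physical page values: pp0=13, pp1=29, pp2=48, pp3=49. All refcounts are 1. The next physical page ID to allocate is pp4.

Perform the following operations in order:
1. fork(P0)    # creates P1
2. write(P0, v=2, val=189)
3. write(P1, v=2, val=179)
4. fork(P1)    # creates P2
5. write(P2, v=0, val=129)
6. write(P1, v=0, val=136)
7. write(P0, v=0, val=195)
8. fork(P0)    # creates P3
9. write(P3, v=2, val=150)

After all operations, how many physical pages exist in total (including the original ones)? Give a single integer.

Op 1: fork(P0) -> P1. 4 ppages; refcounts: pp0:2 pp1:2 pp2:2 pp3:2
Op 2: write(P0, v2, 189). refcount(pp2)=2>1 -> COPY to pp4. 5 ppages; refcounts: pp0:2 pp1:2 pp2:1 pp3:2 pp4:1
Op 3: write(P1, v2, 179). refcount(pp2)=1 -> write in place. 5 ppages; refcounts: pp0:2 pp1:2 pp2:1 pp3:2 pp4:1
Op 4: fork(P1) -> P2. 5 ppages; refcounts: pp0:3 pp1:3 pp2:2 pp3:3 pp4:1
Op 5: write(P2, v0, 129). refcount(pp0)=3>1 -> COPY to pp5. 6 ppages; refcounts: pp0:2 pp1:3 pp2:2 pp3:3 pp4:1 pp5:1
Op 6: write(P1, v0, 136). refcount(pp0)=2>1 -> COPY to pp6. 7 ppages; refcounts: pp0:1 pp1:3 pp2:2 pp3:3 pp4:1 pp5:1 pp6:1
Op 7: write(P0, v0, 195). refcount(pp0)=1 -> write in place. 7 ppages; refcounts: pp0:1 pp1:3 pp2:2 pp3:3 pp4:1 pp5:1 pp6:1
Op 8: fork(P0) -> P3. 7 ppages; refcounts: pp0:2 pp1:4 pp2:2 pp3:4 pp4:2 pp5:1 pp6:1
Op 9: write(P3, v2, 150). refcount(pp4)=2>1 -> COPY to pp7. 8 ppages; refcounts: pp0:2 pp1:4 pp2:2 pp3:4 pp4:1 pp5:1 pp6:1 pp7:1

Answer: 8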